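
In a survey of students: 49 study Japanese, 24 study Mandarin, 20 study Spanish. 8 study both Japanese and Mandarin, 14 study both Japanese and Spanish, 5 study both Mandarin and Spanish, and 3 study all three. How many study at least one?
|A∪B∪C| = 49+24+20-8-14-5+3 = 69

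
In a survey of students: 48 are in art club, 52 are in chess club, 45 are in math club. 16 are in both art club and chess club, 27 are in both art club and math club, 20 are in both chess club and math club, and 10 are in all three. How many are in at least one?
|A∪B∪C| = 48+52+45-16-27-20+10 = 92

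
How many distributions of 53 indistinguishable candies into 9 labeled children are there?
C(53+9-1, 9-1) = C(61, 8) = 2944827765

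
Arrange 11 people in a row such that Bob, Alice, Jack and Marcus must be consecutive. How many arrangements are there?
Treat the 4 as one block: (11-4+1)! × 4! = 40320 × 24 = 967680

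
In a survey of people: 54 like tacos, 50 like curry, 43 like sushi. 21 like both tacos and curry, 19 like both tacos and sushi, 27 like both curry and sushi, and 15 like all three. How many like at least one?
|A∪B∪C| = 54+50+43-21-19-27+15 = 95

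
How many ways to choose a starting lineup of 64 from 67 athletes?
C(67,64) = 67!/(64!×3!) = 47905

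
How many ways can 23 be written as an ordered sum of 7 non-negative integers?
C(23+7-1, 7-1) = C(29, 6) = 475020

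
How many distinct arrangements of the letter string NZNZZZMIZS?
10! / (5! × 1! × 1! × 2! × 1!) = 15120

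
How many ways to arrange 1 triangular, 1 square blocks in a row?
2! / (1! × 1!) = 2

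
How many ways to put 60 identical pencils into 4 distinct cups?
C(60+4-1, 4-1) = C(63, 3) = 39711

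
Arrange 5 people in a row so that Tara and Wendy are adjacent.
Treat as block: (5-1)! × 2! = 24 × 2 = 48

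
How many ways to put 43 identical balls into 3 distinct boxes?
C(43+3-1, 3-1) = C(45, 2) = 990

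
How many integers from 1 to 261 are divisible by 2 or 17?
⌊261/2⌋ + ⌊261/17⌋ - ⌊261/34⌋ = 130 + 15 - 7 = 138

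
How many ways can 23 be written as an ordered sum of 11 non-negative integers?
C(23+11-1, 11-1) = C(33, 10) = 92561040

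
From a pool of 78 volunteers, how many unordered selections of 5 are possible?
C(78,5) = 78!/(5!×73!) = 21111090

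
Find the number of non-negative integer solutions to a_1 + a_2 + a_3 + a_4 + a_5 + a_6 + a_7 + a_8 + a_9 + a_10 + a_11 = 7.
C(7+11-1, 11-1) = C(17, 10) = 19448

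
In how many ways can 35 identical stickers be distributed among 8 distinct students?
C(35+8-1, 8-1) = C(42, 7) = 26978328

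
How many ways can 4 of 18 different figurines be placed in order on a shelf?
P(18,4) = 18!/(18-4)! = 73440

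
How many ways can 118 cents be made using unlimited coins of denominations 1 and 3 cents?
Coefficient of x^118 in 1/(1-x^1) · 1/(1-x^3). Use j coins of 3 for j = 0..⌊118/3⌋ = 39, the rest in 1s: 39 + 1 = 40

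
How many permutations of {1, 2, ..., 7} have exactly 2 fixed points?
Choose the 2 fixed points C(7,2) = 21, derange the rest: !5 = Σ_{j=0}^{5} (-1)^j·5!/j! = 120 - 120 + 60 - 20 + 5 - 1 = 44. Product = 21 × 44 = 924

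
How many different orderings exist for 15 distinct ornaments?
15! = 1307674368000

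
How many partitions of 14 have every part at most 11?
Let r_j(i) = number of partitions of i into parts ≤ j, for i = 0..14. r_1(i) = 1 for all i; r_j(i) = r_{j-1}(i) + r_j(i-j). Rows j = 2..11: ≤2: 1 1 2 2 3 3 4 4 5 5 6 6 7 7 8; ≤3: 1 1 2 3 4 5 7 8 10 12 14 16 19 21 24; ≤4: 1 1 2 3 5 6 9 11 15 18 23 27 34 39 47; ≤5: 1 1 2 3 5 7 10 13 18 23 30 37 47 57 70; ≤6: 1 1 2 3 5 7 11 14 20 26 35 44 58 71 90; ≤7: 1 1 2 3 5 7 11 15 21 28 38 49 65 82 105; ≤8: 1 1 2 3 5 7 11 15 22 29 40 52 70 89 116; ≤9: 1 1 2 3 5 7 11 15 22 30 41 54 73 94 123; ≤10: 1 1 2 3 5 7 11 15 22 30 42 55 75 97 128; ≤11: 1 1 2 3 5 7 11 15 22 30 42 56 76 99 131. r_11(14) = 131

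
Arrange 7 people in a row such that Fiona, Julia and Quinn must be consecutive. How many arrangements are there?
Treat the 3 as one block: (7-3+1)! × 3! = 120 × 6 = 720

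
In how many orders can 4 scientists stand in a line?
4! = 24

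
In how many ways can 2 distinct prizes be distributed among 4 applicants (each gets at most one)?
P(4,2) = 4!/(4-2)! = 12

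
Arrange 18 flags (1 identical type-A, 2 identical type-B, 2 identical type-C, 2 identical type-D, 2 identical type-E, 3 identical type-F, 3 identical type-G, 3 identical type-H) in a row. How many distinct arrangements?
18! / (1! × 2! × 2! × 2! × 2! × 3! × 3! × 3!) = 1852538688000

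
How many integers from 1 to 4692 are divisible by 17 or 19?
⌊4692/17⌋ + ⌊4692/19⌋ - ⌊4692/323⌋ = 276 + 246 - 14 = 508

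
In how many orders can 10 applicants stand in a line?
10! = 3628800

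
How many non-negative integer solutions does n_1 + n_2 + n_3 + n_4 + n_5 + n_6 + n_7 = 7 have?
C(7+7-1, 7-1) = C(13, 6) = 1716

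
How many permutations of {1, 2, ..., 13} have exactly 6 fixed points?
Choose the 6 fixed points C(13,6) = 1716, derange the rest: !7 = Σ_{j=0}^{7} (-1)^j·7!/j! = 5040 - 5040 + 2520 - 840 + 210 - 42 + 7 - 1 = 1854. Product = 1716 × 1854 = 3181464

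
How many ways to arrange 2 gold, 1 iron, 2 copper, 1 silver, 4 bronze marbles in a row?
10! / (2! × 1! × 2! × 1! × 4!) = 37800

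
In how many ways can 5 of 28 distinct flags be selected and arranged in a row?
P(28,5) = 28!/(28-5)! = 11793600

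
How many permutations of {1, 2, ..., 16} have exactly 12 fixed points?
Choose the 12 fixed points C(16,12) = 1820, derange the rest: !4 = Σ_{j=0}^{4} (-1)^j·4!/j! = 24 - 24 + 12 - 4 + 1 = 9. Product = 1820 × 9 = 16380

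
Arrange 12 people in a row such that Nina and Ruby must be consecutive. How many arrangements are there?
Treat the 2 as one block: (12-2+1)! × 2! = 39916800 × 2 = 79833600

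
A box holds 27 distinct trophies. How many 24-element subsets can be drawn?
C(27,24) = 27!/(24!×3!) = 2925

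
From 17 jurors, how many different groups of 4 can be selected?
C(17,4) = 17!/(4!×13!) = 2380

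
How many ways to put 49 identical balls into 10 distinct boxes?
C(49+10-1, 10-1) = C(58, 9) = 10648873950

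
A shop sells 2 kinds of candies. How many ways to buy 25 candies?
C(25+2-1, 2-1) = C(26, 1) = 26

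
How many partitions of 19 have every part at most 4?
Let r_j(i) = number of partitions of i into parts ≤ j, for i = 0..19. r_1(i) = 1 for all i; r_j(i) = r_{j-1}(i) + r_j(i-j). Rows j = 2..4: ≤2: 1 1 2 2 3 3 4 4 5 5 6 6 7 7 8 8 9 9 10 10; ≤3: 1 1 2 3 4 5 7 8 10 12 14 16 19 21 24 27 30 33 37 40; ≤4: 1 1 2 3 5 6 9 11 15 18 23 27 34 39 47 54 64 72 84 94. r_4(19) = 94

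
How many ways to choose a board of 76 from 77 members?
C(77,76) = 77!/(76!×1!) = 77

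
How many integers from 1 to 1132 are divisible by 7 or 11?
⌊1132/7⌋ + ⌊1132/11⌋ - ⌊1132/77⌋ = 161 + 102 - 14 = 249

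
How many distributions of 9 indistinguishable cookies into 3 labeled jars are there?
C(9+3-1, 3-1) = C(11, 2) = 55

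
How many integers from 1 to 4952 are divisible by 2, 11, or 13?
⌊4952/2⌋+⌊4952/11⌋+⌊4952/13⌋ - ⌊4952/22⌋-⌊4952/26⌋-⌊4952/143⌋ + ⌊4952/286⌋ = 2476+450+380 - 225-190-34 + 17 = 2874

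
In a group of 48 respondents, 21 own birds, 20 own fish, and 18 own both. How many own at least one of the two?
|A∪B| = |A| + |B| - |A∩B| = 21 + 20 - 18 = 23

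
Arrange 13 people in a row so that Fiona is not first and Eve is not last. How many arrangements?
By inclusion-exclusion: 13! - 2×(13-1)! + (13-2)! = 6227020800 - 958003200 + 39916800 = 5308934400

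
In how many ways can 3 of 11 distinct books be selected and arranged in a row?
P(11,3) = 11!/(11-3)! = 990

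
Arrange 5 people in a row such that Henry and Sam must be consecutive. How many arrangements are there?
Treat the 2 as one block: (5-2+1)! × 2! = 24 × 2 = 48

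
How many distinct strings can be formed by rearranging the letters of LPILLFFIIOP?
11! / (3! × 2! × 2! × 3! × 1!) = 277200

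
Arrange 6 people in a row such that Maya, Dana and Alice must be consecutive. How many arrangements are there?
Treat the 3 as one block: (6-3+1)! × 3! = 24 × 6 = 144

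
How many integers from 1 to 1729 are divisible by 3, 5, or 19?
⌊1729/3⌋+⌊1729/5⌋+⌊1729/19⌋ - ⌊1729/15⌋-⌊1729/57⌋-⌊1729/95⌋ + ⌊1729/285⌋ = 576+345+91 - 115-30-18 + 6 = 855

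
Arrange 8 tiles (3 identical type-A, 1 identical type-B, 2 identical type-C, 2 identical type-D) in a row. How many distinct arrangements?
8! / (3! × 1! × 2! × 2!) = 1680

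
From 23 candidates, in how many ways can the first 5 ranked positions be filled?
P(23,5) = 23!/(23-5)! = 4037880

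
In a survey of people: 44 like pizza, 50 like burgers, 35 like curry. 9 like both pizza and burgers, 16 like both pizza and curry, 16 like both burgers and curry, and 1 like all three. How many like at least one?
|A∪B∪C| = 44+50+35-9-16-16+1 = 89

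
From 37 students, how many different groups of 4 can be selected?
C(37,4) = 37!/(4!×33!) = 66045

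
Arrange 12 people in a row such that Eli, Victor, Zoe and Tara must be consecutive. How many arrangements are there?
Treat the 4 as one block: (12-4+1)! × 4! = 362880 × 24 = 8709120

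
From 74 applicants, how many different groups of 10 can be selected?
C(74,10) = 74!/(10!×64!) = 718406958841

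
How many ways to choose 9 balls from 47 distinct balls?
C(47,9) = 47!/(9!×38!) = 1362649145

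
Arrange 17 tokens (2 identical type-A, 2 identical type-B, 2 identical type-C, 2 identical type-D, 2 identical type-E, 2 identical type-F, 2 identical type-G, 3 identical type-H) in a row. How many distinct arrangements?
17! / (2! × 2! × 2! × 2! × 2! × 2! × 2! × 3!) = 463134672000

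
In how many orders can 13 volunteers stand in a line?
13! = 6227020800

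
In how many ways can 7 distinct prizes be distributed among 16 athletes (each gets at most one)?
P(16,7) = 16!/(16-7)! = 57657600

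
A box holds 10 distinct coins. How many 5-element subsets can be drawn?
C(10,5) = 10!/(5!×5!) = 252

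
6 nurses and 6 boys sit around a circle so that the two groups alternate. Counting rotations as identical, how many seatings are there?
Fix one of the nurses: (6-1)! ways for the remaining nurses, × 6! ways for the boys = 120 × 720 = 86400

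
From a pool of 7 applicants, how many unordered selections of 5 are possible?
C(7,5) = 7!/(5!×2!) = 21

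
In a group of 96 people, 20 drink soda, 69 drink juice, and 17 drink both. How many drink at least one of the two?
|A∪B| = |A| + |B| - |A∩B| = 20 + 69 - 17 = 72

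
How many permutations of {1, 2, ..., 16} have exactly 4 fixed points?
Choose the 4 fixed points C(16,4) = 1820, derange the rest: !12 = Σ_{j=0}^{12} (-1)^j·12!/j! = 479001600 - 479001600 + 239500800 - 79833600 + 19958400 - 3991680 + 665280 - 95040 + 11880 - 1320 + 132 - 12 + 1 = 176214841. Product = 1820 × 176214841 = 320711010620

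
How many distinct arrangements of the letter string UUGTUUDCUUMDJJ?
14! / (1! × 6! × 2! × 1! × 2! × 1! × 1!) = 30270240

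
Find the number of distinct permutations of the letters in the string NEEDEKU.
7! / (1! × 3! × 1! × 1! × 1!) = 840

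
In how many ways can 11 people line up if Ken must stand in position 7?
Fix one position: (11-1)! = 3628800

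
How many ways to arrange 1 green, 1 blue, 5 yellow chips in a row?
7! / (1! × 1! × 5!) = 42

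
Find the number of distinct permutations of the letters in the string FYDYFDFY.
8! / (3! × 3! × 2!) = 560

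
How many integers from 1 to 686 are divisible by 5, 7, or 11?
⌊686/5⌋+⌊686/7⌋+⌊686/11⌋ - ⌊686/35⌋-⌊686/55⌋-⌊686/77⌋ + ⌊686/385⌋ = 137+98+62 - 19-12-8 + 1 = 259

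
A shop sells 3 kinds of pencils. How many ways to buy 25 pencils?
C(25+3-1, 3-1) = C(27, 2) = 351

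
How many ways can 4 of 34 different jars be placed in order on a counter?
P(34,4) = 34!/(34-4)! = 1113024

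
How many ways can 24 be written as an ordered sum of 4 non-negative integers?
C(24+4-1, 4-1) = C(27, 3) = 2925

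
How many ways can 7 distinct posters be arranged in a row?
7! = 5040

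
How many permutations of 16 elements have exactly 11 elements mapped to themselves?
Choose the 11 fixed points C(16,11) = 4368, derange the rest: !5 = Σ_{j=0}^{5} (-1)^j·5!/j! = 120 - 120 + 60 - 20 + 5 - 1 = 44. Product = 4368 × 44 = 192192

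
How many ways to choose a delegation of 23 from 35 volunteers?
C(35,23) = 35!/(23!×12!) = 834451800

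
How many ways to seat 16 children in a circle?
Circular: fix one position, arrange the rest. (16-1)! = 1307674368000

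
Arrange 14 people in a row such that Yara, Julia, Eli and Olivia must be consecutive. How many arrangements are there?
Treat the 4 as one block: (14-4+1)! × 4! = 39916800 × 24 = 958003200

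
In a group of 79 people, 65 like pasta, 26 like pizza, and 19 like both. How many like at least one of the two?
|A∪B| = |A| + |B| - |A∩B| = 65 + 26 - 19 = 72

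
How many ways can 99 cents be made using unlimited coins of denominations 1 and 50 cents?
Coefficient of x^99 in 1/(1-x^1) · 1/(1-x^50). Use j coins of 50 for j = 0..⌊99/50⌋ = 1, the rest in 1s: 1 + 1 = 2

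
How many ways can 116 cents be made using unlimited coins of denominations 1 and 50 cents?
Coefficient of x^116 in 1/(1-x^1) · 1/(1-x^50). Use j coins of 50 for j = 0..⌊116/50⌋ = 2, the rest in 1s: 2 + 1 = 3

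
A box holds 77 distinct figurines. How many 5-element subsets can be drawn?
C(77,5) = 77!/(5!×72!) = 19757815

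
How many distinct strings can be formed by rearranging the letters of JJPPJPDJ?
8! / (1! × 4! × 3!) = 280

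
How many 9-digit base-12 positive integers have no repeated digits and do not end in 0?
Last digit: 11 nonzero choices. First digit: 10 (nonzero, ≠last). Middle 7: P(10,7) = 604800. Total = 66528000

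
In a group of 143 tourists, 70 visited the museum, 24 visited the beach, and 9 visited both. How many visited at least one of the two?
|A∪B| = |A| + |B| - |A∩B| = 70 + 24 - 9 = 85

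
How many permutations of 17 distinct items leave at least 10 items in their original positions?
Exactly j fixed points: C(17,j)·!(17-j); sum over j ≥ 10 (derangement numbers via !m = (m-1)·(!(m-1) + !(m-2)): !0..!7 = 1, 0, 1, 2, 9, 44, 265, 1854). Σ_{j=10}^{17} C(17,j)·!(17-j) = C(17,10)·!7 + C(17,11)·!6 + C(17,12)·!5 + C(17,13)·!4 + C(17,14)·!3 + C(17,15)·!2 + C(17,16)·!1 + C(17,17)·!0 = 19448·1854 + 12376·265 + 6188·44 + 2380·9 + 680·2 + 136·1 + 17·0 + 1·1 = 39631421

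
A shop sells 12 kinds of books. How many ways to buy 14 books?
C(14+12-1, 12-1) = C(25, 11) = 4457400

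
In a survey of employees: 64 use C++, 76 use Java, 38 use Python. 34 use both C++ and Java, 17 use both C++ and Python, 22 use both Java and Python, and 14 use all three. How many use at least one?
|A∪B∪C| = 64+76+38-34-17-22+14 = 119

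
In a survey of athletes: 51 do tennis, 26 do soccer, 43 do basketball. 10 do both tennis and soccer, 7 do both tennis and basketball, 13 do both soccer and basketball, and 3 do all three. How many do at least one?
|A∪B∪C| = 51+26+43-10-7-13+3 = 93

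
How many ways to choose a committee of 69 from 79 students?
C(79,69) = 79!/(69!×10!) = 1440680596355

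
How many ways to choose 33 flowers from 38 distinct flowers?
C(38,33) = 38!/(33!×5!) = 501942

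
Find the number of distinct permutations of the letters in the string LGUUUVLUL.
9! / (1! × 4! × 3! × 1!) = 2520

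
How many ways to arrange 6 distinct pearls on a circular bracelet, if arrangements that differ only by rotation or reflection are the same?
(6-1)!/2 = 120/2 = 60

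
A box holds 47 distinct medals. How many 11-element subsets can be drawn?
C(47,11) = 47!/(11!×36!) = 17417133617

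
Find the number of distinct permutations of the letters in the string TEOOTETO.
8! / (3! × 2! × 3!) = 560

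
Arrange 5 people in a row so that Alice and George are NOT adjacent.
Total - adjacent = 5! - (5-1)!×2 = 120 - 48 = 72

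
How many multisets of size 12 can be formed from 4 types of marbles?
C(12+4-1, 4-1) = C(15, 3) = 455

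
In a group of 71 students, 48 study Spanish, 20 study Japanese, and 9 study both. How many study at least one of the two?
|A∪B| = |A| + |B| - |A∩B| = 48 + 20 - 9 = 59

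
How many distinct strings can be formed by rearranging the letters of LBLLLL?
6! / (5! × 1!) = 6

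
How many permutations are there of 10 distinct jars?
10! = 3628800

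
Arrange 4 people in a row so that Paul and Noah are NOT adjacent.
Total - adjacent = 4! - (4-1)!×2 = 24 - 12 = 12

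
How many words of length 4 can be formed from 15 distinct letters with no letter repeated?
P(15,4) = 15!/(15-4)! = 32760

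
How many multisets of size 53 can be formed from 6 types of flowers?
C(53+6-1, 6-1) = C(58, 5) = 4582116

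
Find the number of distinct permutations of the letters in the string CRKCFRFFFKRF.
12! / (3! × 5! × 2! × 2!) = 166320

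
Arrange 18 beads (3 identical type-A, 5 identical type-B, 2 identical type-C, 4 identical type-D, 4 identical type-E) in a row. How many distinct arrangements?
18! / (3! × 5! × 2! × 4! × 4!) = 7718911200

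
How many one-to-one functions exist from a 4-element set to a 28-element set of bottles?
P(28,4) = 28!/(28-4)! = 491400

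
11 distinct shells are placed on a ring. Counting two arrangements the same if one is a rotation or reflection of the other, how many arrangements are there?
(11-1)!/2 = 3628800/2 = 1814400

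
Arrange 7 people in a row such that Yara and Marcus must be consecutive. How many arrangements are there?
Treat the 2 as one block: (7-2+1)! × 2! = 720 × 2 = 1440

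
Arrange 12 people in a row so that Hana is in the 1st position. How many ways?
Fix one position: (12-1)! = 39916800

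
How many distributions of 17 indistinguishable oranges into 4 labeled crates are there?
C(17+4-1, 4-1) = C(20, 3) = 1140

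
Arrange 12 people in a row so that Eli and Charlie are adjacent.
Treat as block: (12-1)! × 2! = 39916800 × 2 = 79833600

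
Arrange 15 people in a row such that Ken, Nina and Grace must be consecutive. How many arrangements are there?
Treat the 3 as one block: (15-3+1)! × 3! = 6227020800 × 6 = 37362124800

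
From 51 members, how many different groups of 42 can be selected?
C(51,42) = 51!/(42!×9!) = 3042312350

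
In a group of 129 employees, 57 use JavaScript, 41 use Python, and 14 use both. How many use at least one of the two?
|A∪B| = |A| + |B| - |A∩B| = 57 + 41 - 14 = 84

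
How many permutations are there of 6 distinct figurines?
6! = 720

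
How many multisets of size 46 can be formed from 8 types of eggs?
C(46+8-1, 8-1) = C(53, 7) = 154143080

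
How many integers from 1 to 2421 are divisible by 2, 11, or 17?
⌊2421/2⌋+⌊2421/11⌋+⌊2421/17⌋ - ⌊2421/22⌋-⌊2421/34⌋-⌊2421/187⌋ + ⌊2421/374⌋ = 1210+220+142 - 110-71-12 + 6 = 1385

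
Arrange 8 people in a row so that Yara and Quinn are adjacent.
Treat as block: (8-1)! × 2! = 5040 × 2 = 10080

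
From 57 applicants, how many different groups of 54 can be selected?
C(57,54) = 57!/(54!×3!) = 29260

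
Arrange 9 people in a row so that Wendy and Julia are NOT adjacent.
Total - adjacent = 9! - (9-1)!×2 = 362880 - 80640 = 282240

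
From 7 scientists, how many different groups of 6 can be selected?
C(7,6) = 7!/(6!×1!) = 7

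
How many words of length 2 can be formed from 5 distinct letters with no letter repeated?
P(5,2) = 5!/(5-2)! = 20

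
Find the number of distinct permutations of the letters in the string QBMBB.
5! / (1! × 3! × 1!) = 20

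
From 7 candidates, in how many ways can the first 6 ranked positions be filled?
P(7,6) = 7!/(7-6)! = 5040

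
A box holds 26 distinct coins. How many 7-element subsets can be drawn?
C(26,7) = 26!/(7!×19!) = 657800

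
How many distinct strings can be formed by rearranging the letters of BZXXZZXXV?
9! / (1! × 3! × 1! × 4!) = 2520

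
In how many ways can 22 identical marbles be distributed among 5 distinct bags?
C(22+5-1, 5-1) = C(26, 4) = 14950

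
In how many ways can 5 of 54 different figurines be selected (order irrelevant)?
C(54,5) = 54!/(5!×49!) = 3162510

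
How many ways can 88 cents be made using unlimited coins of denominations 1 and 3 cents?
Coefficient of x^88 in 1/(1-x^1) · 1/(1-x^3). Use j coins of 3 for j = 0..⌊88/3⌋ = 29, the rest in 1s: 29 + 1 = 30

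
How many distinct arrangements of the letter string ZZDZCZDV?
8! / (4! × 1! × 1! × 2!) = 840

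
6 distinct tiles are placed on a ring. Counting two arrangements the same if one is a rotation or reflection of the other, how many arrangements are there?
(6-1)!/2 = 120/2 = 60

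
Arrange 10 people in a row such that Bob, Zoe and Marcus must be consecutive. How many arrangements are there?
Treat the 3 as one block: (10-3+1)! × 3! = 40320 × 6 = 241920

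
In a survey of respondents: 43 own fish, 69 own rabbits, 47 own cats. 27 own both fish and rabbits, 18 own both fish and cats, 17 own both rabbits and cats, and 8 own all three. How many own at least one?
|A∪B∪C| = 43+69+47-27-18-17+8 = 105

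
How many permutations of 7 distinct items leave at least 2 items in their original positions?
Exactly j fixed points: C(7,j)·!(7-j); sum over j ≥ 2 (derangement numbers via !m = (m-1)·(!(m-1) + !(m-2)): !0..!5 = 1, 0, 1, 2, 9, 44). Σ_{j=2}^{7} C(7,j)·!(7-j) = C(7,2)·!5 + C(7,3)·!4 + C(7,4)·!3 + C(7,5)·!2 + C(7,6)·!1 + C(7,7)·!0 = 21·44 + 35·9 + 35·2 + 21·1 + 7·0 + 1·1 = 1331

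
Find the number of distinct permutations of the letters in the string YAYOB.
5! / (1! × 1! × 1! × 2!) = 60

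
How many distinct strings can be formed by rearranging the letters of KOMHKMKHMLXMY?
13! / (3! × 1! × 1! × 1! × 2! × 1! × 4!) = 21621600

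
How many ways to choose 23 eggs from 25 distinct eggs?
C(25,23) = 25!/(23!×2!) = 300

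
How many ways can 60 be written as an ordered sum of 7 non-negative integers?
C(60+7-1, 7-1) = C(66, 6) = 90858768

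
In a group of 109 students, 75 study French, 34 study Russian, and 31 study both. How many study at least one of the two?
|A∪B| = |A| + |B| - |A∩B| = 75 + 34 - 31 = 78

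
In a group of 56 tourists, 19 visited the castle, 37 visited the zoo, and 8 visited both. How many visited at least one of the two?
|A∪B| = |A| + |B| - |A∩B| = 19 + 37 - 8 = 48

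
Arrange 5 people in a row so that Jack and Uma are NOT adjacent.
Total - adjacent = 5! - (5-1)!×2 = 120 - 48 = 72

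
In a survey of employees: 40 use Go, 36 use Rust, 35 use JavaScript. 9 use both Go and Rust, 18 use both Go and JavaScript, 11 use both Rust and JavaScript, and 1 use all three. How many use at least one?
|A∪B∪C| = 40+36+35-9-18-11+1 = 74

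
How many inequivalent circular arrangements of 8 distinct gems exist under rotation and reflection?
(8-1)!/2 = 5040/2 = 2520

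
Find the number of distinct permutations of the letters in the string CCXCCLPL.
8! / (4! × 2! × 1! × 1!) = 840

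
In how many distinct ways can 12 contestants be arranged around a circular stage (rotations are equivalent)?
Circular: fix one position, arrange the rest. (12-1)! = 39916800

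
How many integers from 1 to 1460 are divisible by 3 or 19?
⌊1460/3⌋ + ⌊1460/19⌋ - ⌊1460/57⌋ = 486 + 76 - 25 = 537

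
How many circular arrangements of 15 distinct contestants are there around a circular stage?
Circular: fix one position, arrange the rest. (15-1)! = 87178291200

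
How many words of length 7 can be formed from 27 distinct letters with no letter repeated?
P(27,7) = 27!/(27-7)! = 4475671200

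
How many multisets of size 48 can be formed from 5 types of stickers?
C(48+5-1, 5-1) = C(52, 4) = 270725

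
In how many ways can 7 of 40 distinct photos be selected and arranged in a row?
P(40,7) = 40!/(40-7)! = 93963542400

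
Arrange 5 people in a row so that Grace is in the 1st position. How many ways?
Fix one position: (5-1)! = 24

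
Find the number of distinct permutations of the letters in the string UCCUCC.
6! / (4! × 2!) = 15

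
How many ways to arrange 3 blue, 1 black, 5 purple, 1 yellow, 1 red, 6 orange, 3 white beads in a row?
20! / (3! × 1! × 5! × 1! × 1! × 6! × 3!) = 782183001600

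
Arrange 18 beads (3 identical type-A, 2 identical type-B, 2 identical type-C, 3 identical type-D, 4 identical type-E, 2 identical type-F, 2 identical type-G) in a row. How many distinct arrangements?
18! / (3! × 2! × 2! × 3! × 4! × 2! × 2!) = 463134672000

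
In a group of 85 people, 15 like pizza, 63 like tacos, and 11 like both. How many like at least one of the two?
|A∪B| = |A| + |B| - |A∩B| = 15 + 63 - 11 = 67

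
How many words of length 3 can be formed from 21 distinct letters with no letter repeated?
P(21,3) = 21!/(21-3)! = 7980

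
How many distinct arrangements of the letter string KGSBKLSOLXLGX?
13! / (2! × 1! × 1! × 3! × 2! × 2! × 2!) = 64864800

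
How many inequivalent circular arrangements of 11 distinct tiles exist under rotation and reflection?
(11-1)!/2 = 3628800/2 = 1814400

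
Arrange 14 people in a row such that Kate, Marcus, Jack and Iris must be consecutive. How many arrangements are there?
Treat the 4 as one block: (14-4+1)! × 4! = 39916800 × 24 = 958003200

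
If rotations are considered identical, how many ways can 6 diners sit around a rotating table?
Circular: fix one position, arrange the rest. (6-1)! = 120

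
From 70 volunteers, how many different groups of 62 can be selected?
C(70,62) = 70!/(62!×8!) = 9440350920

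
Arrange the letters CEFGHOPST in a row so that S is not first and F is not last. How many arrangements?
By inclusion-exclusion: 9! - 2×(9-1)! + (9-2)! = 362880 - 80640 + 5040 = 287280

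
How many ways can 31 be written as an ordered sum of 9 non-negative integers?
C(31+9-1, 9-1) = C(39, 8) = 61523748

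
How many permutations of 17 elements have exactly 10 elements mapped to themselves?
Choose the 10 fixed points C(17,10) = 19448, derange the rest: !7 = Σ_{j=0}^{7} (-1)^j·7!/j! = 5040 - 5040 + 2520 - 840 + 210 - 42 + 7 - 1 = 1854. Product = 19448 × 1854 = 36056592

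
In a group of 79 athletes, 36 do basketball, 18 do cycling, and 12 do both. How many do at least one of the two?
|A∪B| = |A| + |B| - |A∩B| = 36 + 18 - 12 = 42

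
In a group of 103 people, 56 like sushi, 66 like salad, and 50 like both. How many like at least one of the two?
|A∪B| = |A| + |B| - |A∩B| = 56 + 66 - 50 = 72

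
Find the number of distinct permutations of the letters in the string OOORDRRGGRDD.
12! / (3! × 2! × 4! × 3!) = 277200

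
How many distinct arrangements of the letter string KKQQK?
5! / (3! × 2!) = 10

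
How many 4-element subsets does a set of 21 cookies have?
C(21,4) = 21!/(4!×17!) = 5985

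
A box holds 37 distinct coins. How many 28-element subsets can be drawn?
C(37,28) = 37!/(28!×9!) = 124403620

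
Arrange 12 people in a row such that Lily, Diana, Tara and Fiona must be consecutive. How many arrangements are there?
Treat the 4 as one block: (12-4+1)! × 4! = 362880 × 24 = 8709120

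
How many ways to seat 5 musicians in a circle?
Circular: fix one position, arrange the rest. (5-1)! = 24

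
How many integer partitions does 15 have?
Pentagonal recurrence p(n) = p(n-1) + p(n-2) - p(n-5) - p(n-7) + p(n-12) + p(n-15) - ... gives p(0..14) = 1, 1, 2, 3, 5, 7, 11, 15, 22, 30, 42, 56, 77, 101, 135. p(15) = p(14) + p(13) - p(10) - p(8) + p(3) + p(0) = 135 + 101 - 42 - 22 + 3 + 1 = 176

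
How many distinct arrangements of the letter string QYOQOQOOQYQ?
11! / (4! × 2! × 5!) = 6930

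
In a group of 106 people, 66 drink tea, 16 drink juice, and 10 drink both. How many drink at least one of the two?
|A∪B| = |A| + |B| - |A∩B| = 66 + 16 - 10 = 72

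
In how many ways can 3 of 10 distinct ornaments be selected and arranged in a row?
P(10,3) = 10!/(10-3)! = 720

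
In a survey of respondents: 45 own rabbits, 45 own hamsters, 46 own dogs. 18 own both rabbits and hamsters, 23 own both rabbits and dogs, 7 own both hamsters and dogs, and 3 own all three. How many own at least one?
|A∪B∪C| = 45+45+46-18-23-7+3 = 91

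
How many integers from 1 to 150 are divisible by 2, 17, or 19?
⌊150/2⌋+⌊150/17⌋+⌊150/19⌋ - ⌊150/34⌋-⌊150/38⌋-⌊150/323⌋ + ⌊150/646⌋ = 75+8+7 - 4-3-0 + 0 = 83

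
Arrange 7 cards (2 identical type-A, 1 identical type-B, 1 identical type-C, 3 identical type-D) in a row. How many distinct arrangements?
7! / (2! × 1! × 1! × 3!) = 420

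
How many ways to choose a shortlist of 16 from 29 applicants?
C(29,16) = 29!/(16!×13!) = 67863915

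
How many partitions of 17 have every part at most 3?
Let r_j(i) = number of partitions of i into parts ≤ j, for i = 0..17. r_1(i) = 1 for all i; r_j(i) = r_{j-1}(i) + r_j(i-j). Rows j = 2..3: ≤2: 1 1 2 2 3 3 4 4 5 5 6 6 7 7 8 8 9 9; ≤3: 1 1 2 3 4 5 7 8 10 12 14 16 19 21 24 27 30 33. r_3(17) = 33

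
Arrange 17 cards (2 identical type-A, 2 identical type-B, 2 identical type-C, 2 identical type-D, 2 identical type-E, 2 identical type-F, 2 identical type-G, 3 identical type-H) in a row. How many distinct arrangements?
17! / (2! × 2! × 2! × 2! × 2! × 2! × 2! × 3!) = 463134672000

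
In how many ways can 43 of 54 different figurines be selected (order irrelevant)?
C(54,43) = 54!/(43!×11!) = 95722852680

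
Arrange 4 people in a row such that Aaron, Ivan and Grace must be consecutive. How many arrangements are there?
Treat the 3 as one block: (4-3+1)! × 3! = 2 × 6 = 12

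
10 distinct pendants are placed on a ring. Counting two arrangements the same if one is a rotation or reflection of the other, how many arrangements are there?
(10-1)!/2 = 362880/2 = 181440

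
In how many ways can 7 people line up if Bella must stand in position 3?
Fix one position: (7-1)! = 720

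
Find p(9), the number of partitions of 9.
Pentagonal recurrence p(n) = p(n-1) + p(n-2) - p(n-5) - p(n-7) + p(n-12) + p(n-15) - ... gives p(0..8) = 1, 1, 2, 3, 5, 7, 11, 15, 22. p(9) = p(8) + p(7) - p(4) - p(2) = 22 + 15 - 5 - 2 = 30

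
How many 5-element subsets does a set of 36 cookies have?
C(36,5) = 36!/(5!×31!) = 376992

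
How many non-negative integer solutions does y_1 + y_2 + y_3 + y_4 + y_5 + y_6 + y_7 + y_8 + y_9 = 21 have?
C(21+9-1, 9-1) = C(29, 8) = 4292145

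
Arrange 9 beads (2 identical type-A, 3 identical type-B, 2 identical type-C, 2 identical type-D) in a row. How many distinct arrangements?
9! / (2! × 3! × 2! × 2!) = 7560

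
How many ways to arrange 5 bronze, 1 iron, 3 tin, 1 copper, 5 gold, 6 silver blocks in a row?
21! / (5! × 1! × 3! × 1! × 5! × 6!) = 821292151680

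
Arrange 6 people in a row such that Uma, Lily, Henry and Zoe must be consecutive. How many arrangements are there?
Treat the 4 as one block: (6-4+1)! × 4! = 6 × 24 = 144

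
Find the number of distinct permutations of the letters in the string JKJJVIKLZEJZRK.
14! / (1! × 1! × 1! × 2! × 1! × 4! × 3! × 1!) = 302702400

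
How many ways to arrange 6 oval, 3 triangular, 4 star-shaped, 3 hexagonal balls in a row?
16! / (6! × 3! × 4! × 3!) = 33633600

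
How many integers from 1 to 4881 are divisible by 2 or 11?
⌊4881/2⌋ + ⌊4881/11⌋ - ⌊4881/22⌋ = 2440 + 443 - 221 = 2662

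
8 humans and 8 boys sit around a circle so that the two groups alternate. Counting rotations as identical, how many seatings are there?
Fix one of the humans: (8-1)! ways for the remaining humans, × 8! ways for the boys = 5040 × 40320 = 203212800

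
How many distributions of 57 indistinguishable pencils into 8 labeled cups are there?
C(57+8-1, 8-1) = C(64, 7) = 621216192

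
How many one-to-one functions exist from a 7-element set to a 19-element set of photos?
P(19,7) = 19!/(19-7)! = 253955520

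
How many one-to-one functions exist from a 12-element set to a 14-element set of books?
P(14,12) = 14!/(14-12)! = 43589145600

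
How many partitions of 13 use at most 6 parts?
By conjugation, equals partitions of 13 into parts ≤ 6. Let r_j(i) = number of partitions of i into parts ≤ j, for i = 0..13. r_1(i) = 1 for all i; r_j(i) = r_{j-1}(i) + r_j(i-j). Rows j = 2..6: ≤2: 1 1 2 2 3 3 4 4 5 5 6 6 7 7; ≤3: 1 1 2 3 4 5 7 8 10 12 14 16 19 21; ≤4: 1 1 2 3 5 6 9 11 15 18 23 27 34 39; ≤5: 1 1 2 3 5 7 10 13 18 23 30 37 47 57; ≤6: 1 1 2 3 5 7 11 14 20 26 35 44 58 71. r_6(13) = 71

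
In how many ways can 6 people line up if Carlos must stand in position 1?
Fix one position: (6-1)! = 120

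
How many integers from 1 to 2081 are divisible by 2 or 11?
⌊2081/2⌋ + ⌊2081/11⌋ - ⌊2081/22⌋ = 1040 + 189 - 94 = 1135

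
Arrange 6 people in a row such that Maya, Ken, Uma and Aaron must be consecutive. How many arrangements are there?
Treat the 4 as one block: (6-4+1)! × 4! = 6 × 24 = 144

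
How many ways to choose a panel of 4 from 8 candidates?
C(8,4) = 8!/(4!×4!) = 70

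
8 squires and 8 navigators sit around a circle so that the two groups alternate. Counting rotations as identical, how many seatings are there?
Fix one of the squires: (8-1)! ways for the remaining squires, × 8! ways for the navigators = 5040 × 40320 = 203212800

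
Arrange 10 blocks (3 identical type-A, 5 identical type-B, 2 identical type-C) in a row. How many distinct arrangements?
10! / (3! × 5! × 2!) = 2520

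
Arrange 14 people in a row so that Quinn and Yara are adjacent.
Treat as block: (14-1)! × 2! = 6227020800 × 2 = 12454041600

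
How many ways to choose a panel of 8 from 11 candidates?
C(11,8) = 11!/(8!×3!) = 165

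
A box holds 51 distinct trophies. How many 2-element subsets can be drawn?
C(51,2) = 51!/(2!×49!) = 1275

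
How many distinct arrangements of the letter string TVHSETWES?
9! / (2! × 1! × 1! × 2! × 1! × 2!) = 45360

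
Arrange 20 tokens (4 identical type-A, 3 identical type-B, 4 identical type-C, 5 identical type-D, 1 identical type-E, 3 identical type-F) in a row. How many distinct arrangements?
20! / (4! × 3! × 4! × 5! × 1! × 3!) = 977728752000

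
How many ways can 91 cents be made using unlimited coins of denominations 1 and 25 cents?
Coefficient of x^91 in 1/(1-x^1) · 1/(1-x^25). Use j coins of 25 for j = 0..⌊91/25⌋ = 3, the rest in 1s: 3 + 1 = 4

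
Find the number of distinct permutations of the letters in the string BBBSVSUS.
8! / (1! × 3! × 1! × 3!) = 1120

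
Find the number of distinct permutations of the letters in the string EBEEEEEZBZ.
10! / (6! × 2! × 2!) = 1260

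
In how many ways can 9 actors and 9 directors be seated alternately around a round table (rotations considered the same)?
Fix one of the actors: (9-1)! ways for the remaining actors, × 9! ways for the directors = 40320 × 362880 = 14631321600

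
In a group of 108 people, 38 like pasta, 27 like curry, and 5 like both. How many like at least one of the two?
|A∪B| = |A| + |B| - |A∩B| = 38 + 27 - 5 = 60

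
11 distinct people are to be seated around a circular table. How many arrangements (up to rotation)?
Circular: fix one position, arrange the rest. (11-1)! = 3628800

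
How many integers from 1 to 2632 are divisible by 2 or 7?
⌊2632/2⌋ + ⌊2632/7⌋ - ⌊2632/14⌋ = 1316 + 376 - 188 = 1504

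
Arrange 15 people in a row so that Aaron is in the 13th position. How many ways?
Fix one position: (15-1)! = 87178291200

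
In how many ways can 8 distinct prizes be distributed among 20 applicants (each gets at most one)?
P(20,8) = 20!/(20-8)! = 5079110400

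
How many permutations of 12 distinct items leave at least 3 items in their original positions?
Exactly j fixed points: C(12,j)·!(12-j); sum over j ≥ 3 (derangement numbers via !m = (m-1)·(!(m-1) + !(m-2)): !0..!9 = 1, 0, 1, 2, 9, 44, 265, 1854, 14833, 133496). Σ_{j=3}^{12} C(12,j)·!(12-j) = C(12,3)·!9 + C(12,4)·!8 + C(12,5)·!7 + C(12,6)·!6 + C(12,7)·!5 + C(12,8)·!4 + C(12,9)·!3 + C(12,10)·!2 + C(12,11)·!1 + C(12,12)·!0 = 220·133496 + 495·14833 + 792·1854 + 924·265 + 792·44 + 495·9 + 220·2 + 66·1 + 12·0 + 1·1 = 38464493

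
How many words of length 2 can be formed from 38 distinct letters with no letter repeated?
P(38,2) = 38!/(38-2)! = 1406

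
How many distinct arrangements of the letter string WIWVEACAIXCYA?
13! / (2! × 1! × 1! × 1! × 2! × 1! × 3! × 2!) = 129729600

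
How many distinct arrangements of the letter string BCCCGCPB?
8! / (2! × 1! × 1! × 4!) = 840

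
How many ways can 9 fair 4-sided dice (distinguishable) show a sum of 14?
Coefficient of x^14 in (x + x² + ... + x^4)^9. By inclusion-exclusion on dice exceeding 4: Σ_j (-1)^j C(9,j)·C(14-1-4j, 8) = C(9,0)·C(13,8) - C(9,1)·C(9,8) = 1·1287 - 9·9 = 1206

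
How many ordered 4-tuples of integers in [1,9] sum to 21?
Coefficient of x^21 in (x + x² + ... + x^9)^4. By inclusion-exclusion on dice exceeding 9: Σ_j (-1)^j C(4,j)·C(21-1-9j, 3) = C(4,0)·C(20,3) - C(4,1)·C(11,3) = 1·1140 - 4·165 = 480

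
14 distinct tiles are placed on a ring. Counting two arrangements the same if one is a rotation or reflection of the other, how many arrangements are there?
(14-1)!/2 = 6227020800/2 = 3113510400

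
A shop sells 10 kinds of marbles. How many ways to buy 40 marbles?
C(40+10-1, 10-1) = C(49, 9) = 2054455634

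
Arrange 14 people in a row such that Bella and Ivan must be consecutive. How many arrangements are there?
Treat the 2 as one block: (14-2+1)! × 2! = 6227020800 × 2 = 12454041600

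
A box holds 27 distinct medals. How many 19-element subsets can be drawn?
C(27,19) = 27!/(19!×8!) = 2220075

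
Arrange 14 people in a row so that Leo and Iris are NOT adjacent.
Total - adjacent = 14! - (14-1)!×2 = 87178291200 - 12454041600 = 74724249600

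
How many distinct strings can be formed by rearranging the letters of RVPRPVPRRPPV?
12! / (3! × 4! × 5!) = 27720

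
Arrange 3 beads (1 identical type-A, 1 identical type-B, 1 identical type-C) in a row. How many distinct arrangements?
3! / (1! × 1! × 1!) = 6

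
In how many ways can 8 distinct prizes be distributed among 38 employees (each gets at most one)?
P(38,8) = 38!/(38-8)! = 1971788797440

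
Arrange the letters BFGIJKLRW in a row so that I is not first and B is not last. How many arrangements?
By inclusion-exclusion: 9! - 2×(9-1)! + (9-2)! = 362880 - 80640 + 5040 = 287280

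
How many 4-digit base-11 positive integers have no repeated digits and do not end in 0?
Last digit: 10 nonzero choices. First digit: 9 (nonzero, ≠last). Middle 2: P(9,2) = 72. Total = 6480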